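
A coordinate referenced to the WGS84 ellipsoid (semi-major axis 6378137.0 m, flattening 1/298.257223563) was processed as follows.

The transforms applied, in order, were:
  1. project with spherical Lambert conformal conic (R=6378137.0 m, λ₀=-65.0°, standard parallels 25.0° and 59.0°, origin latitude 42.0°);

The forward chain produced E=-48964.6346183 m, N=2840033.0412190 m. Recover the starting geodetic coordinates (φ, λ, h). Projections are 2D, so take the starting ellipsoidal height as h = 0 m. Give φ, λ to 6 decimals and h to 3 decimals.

φ=67.735339°, λ=-66.078295°, h=0.000 m

start: E=-48964.6346, N=2840033.0412 m
→ lcc⁻¹: φ=67.73533900°, λ=-66.07829500°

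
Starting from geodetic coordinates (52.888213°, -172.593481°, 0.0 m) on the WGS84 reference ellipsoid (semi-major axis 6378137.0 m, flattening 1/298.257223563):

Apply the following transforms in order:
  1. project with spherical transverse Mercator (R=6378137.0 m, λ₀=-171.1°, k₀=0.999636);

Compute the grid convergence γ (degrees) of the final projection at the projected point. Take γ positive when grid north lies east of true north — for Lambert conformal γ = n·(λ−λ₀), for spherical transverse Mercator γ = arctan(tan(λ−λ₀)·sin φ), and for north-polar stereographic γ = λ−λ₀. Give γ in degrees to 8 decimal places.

-1.19108929

start: φ=52.888213°, λ=-172.593481°, h=0.000 m
→ into tm (λ₀=-171.1°): φ=52.88821300°, λ−λ₀=-1.49348100°
convergence γ = -1.19108929°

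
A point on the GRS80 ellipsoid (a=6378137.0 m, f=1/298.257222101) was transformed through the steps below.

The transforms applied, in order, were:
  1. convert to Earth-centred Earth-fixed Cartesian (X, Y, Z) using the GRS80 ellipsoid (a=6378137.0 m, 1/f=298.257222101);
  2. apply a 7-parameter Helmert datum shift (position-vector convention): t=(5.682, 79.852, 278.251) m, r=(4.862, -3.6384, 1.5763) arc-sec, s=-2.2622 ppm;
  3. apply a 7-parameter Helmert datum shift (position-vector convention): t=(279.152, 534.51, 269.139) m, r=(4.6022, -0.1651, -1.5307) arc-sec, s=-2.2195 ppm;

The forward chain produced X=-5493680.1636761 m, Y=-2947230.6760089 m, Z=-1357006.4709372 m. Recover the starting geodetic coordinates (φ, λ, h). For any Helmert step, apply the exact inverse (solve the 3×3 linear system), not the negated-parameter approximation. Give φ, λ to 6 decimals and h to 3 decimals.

φ=-12.361652°, λ=-151.783364°, h=3803.774 m

start: X=-5493680.1637, Y=-2947230.6760, Z=-1357006.4709 m
→ Helmert⁻¹: X=-5493950.7198, Y=-2947842.7816, Z=-1357208.4524
→ Helmert⁻¹: X=-5494015.3011, Y=-2947919.3108, Z=-1357323.3755
→ geod (Bowring, a=6378137.000): φ=-12.36165200°, λ=-151.78336400°, h=3803.7740 m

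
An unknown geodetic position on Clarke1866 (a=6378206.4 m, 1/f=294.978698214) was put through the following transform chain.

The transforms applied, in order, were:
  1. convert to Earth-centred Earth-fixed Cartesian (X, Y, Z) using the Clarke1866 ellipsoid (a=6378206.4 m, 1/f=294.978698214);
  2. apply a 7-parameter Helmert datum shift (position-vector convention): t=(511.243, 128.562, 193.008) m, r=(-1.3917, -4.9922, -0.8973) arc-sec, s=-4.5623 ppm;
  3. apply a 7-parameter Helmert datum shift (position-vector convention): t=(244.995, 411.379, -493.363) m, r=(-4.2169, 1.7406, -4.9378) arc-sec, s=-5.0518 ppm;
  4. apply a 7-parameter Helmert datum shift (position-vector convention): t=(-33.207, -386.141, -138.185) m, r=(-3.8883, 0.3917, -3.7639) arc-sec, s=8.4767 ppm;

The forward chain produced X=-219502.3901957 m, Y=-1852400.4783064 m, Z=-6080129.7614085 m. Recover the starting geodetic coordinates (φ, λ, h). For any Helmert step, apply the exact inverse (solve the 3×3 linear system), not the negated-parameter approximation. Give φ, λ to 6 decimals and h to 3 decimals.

φ=-73.052301°, λ=-96.780235°, h=1060.900 m

start: X=-219502.3902, Y=-1852400.4783, Z=-6080129.7614 m
→ Helmert⁻¹: X=-219421.9838, Y=-1851888.0288, Z=-6079975.3652
→ Helmert⁻¹: X=-219572.4454, Y=-1852189.7306, Z=-6079552.4340
→ Helmert⁻¹: X=-220223.7827, Y=-1852286.6803, Z=-6079780.3473
→ geod (Bowring, a=6378206.400): φ=-73.05230100°, λ=-96.78023500°, h=1060.9000 m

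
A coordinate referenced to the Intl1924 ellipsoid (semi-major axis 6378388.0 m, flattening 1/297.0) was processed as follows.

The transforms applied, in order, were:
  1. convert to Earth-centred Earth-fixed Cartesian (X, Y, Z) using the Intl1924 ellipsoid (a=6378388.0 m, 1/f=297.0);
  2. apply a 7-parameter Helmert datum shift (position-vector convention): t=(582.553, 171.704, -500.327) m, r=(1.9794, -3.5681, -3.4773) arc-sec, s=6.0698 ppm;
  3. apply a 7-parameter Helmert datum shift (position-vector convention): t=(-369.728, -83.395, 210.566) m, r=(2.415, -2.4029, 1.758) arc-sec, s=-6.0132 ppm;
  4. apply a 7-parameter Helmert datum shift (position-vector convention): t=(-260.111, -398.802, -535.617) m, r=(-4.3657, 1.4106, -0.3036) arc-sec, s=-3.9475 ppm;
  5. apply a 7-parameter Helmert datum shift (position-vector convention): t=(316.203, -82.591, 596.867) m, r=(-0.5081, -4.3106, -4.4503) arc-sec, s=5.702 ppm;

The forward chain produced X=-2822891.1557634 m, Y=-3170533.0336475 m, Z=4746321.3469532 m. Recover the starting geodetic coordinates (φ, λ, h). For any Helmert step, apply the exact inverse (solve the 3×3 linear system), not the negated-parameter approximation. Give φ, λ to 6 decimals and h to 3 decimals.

φ=48.386125°, λ=-131.682626°, h=1429.097 m

start: X=-2822891.1558, Y=-3170533.0336, Z=4746321.3470 m
→ Helmert⁻¹: X=-2823023.6767, Y=-3170504.9638, Z=4745748.6066
→ Helmert⁻¹: X=-2822802.5007, Y=-3170223.2868, Z=4746216.5557
→ Helmert⁻¹: X=-2822421.4732, Y=-3170079.3305, Z=4746104.5247
→ Helmert⁻¹: X=-2822851.3354, Y=-3170233.8298, Z=4746655.2952
→ geod (Bowring, a=6378388.000): φ=48.38612500°, λ=-131.68262600°, h=1429.0970 m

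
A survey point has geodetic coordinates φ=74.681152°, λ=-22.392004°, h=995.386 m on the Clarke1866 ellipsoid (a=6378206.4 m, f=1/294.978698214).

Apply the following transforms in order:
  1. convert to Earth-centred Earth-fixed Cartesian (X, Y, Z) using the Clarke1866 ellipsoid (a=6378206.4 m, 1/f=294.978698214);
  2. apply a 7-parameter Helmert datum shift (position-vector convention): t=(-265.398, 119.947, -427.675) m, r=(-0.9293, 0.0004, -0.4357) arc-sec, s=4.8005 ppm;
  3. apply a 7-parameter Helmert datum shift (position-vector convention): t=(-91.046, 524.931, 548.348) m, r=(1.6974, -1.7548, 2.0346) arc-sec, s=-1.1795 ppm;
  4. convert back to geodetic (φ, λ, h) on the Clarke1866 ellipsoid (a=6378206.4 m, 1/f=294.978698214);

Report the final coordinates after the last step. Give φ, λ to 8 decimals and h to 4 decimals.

start: φ=74.681152°, λ=-22.392004°, h=995.386 m
→ ECEF (a=6378206.400, f=1/294.978698214): X=1563176.7995, Y=-644039.7859, Z=6130240.4570
→ Helmert 7p (PV): X=1562917.5570, Y=-643898.6135, Z=6129845.1088
→ Helmert 7p (PV): X=1562778.8693, Y=-643407.9502, Z=6130394.2244
→ geod (Bowring, a=6378206.400): φ=74.68677348°, λ=-22.37733780°, h=982.9445 m

φ=74.68677348°, λ=-22.37733780°, h=982.9445 m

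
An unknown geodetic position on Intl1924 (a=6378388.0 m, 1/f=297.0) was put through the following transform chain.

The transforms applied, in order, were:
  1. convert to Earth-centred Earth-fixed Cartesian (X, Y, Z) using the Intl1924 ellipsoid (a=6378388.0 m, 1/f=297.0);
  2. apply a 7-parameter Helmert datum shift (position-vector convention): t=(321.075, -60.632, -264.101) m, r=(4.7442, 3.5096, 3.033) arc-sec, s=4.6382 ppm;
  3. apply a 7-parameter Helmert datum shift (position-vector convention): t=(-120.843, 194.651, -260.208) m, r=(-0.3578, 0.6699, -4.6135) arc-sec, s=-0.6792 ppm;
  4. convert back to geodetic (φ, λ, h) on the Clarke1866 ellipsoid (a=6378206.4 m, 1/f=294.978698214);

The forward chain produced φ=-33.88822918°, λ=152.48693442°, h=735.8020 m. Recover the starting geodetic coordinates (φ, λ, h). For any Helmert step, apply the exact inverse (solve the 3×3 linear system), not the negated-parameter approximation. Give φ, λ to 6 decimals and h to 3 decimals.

start: φ=-33.888229°, λ=152.486934°, h=735.802 m
→ ECEF (a=6378206.400, f=1/294.978698214): X=-4701407.0701, Y=2448760.3975, Z=-3536386.8100
→ Helmert⁻¹: X=-4701332.7002, Y=2448468.3894, Z=-3536140.0253
→ Helmert⁻¹: X=-4701535.7993, Y=2448505.4682, Z=-3535995.8379
→ geod (Bowring, a=6378388.000): φ=-33.88410000°, λ=152.49002100°, h=287.7920 m

φ=-33.884100°, λ=152.490021°, h=287.792 m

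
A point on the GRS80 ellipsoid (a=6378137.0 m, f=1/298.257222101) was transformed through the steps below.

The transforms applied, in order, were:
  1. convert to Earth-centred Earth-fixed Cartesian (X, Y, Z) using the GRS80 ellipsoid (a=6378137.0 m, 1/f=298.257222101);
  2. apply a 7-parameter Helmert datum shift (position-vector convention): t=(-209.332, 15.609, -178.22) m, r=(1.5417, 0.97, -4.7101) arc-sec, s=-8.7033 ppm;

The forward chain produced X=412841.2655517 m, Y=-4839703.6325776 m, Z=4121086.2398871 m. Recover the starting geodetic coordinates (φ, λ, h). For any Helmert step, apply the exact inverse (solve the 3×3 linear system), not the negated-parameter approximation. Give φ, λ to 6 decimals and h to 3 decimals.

start: X=412841.2656, Y=-4839703.6326, Z=4121086.2399 m
→ Helmert⁻¹: X=413145.3271, Y=-4839721.1248, Z=4121338.4456
→ geod (Bowring, a=6378137.000): φ=40.50384500°, λ=-85.12074500°, h=1006.7740 m

φ=40.503845°, λ=-85.120745°, h=1006.774 m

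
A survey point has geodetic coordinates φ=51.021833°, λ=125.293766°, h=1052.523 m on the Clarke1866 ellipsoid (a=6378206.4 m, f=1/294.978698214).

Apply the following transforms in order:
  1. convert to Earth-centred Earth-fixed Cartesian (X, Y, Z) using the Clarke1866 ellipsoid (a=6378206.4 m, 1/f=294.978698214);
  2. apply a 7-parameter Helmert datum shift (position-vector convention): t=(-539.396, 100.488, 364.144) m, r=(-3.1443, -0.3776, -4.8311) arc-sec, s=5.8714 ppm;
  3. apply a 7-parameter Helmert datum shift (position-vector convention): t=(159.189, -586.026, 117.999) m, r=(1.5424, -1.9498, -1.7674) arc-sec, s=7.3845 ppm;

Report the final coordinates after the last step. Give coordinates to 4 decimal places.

X=-2323535.0007 m, Y=3281563.0191 m, Z=4936182.7600 m

start: φ=51.021833°, λ=125.293766°, h=1052.523 m
→ ECEF (a=6378206.400, f=1/294.978698214): X=-2323173.2907, Y=3281892.3976, Z=4935686.8922
→ Helmert 7p (PV): X=-2323658.4942, Y=3282141.8082, Z=4936025.7331
→ Helmert 7p (PV): X=-2323535.0007, Y=3281563.0191, Z=4936182.7600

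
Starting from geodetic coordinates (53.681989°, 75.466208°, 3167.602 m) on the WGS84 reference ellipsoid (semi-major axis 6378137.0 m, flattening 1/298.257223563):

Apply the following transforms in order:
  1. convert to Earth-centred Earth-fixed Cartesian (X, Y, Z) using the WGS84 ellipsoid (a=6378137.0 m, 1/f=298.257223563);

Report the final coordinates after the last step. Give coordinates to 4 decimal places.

start: φ=53.681989°, λ=75.466208°, h=3167.602 m
→ ECEF (a=6378137.000, f=1/298.257223563): X=950519.0650, Y=3666462.4878, Z=5118411.9227

X=950519.0650 m, Y=3666462.4878 m, Z=5118411.9227 m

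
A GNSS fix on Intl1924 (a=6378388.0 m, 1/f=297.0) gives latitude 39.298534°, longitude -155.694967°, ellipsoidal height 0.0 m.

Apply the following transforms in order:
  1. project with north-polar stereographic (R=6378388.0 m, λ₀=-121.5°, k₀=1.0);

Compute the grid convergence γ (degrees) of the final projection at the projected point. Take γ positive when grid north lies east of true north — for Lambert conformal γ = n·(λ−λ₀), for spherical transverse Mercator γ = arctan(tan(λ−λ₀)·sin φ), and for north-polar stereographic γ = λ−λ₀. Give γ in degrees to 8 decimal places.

start: φ=39.298534°, λ=-155.694967°, h=0.000 m
→ into stereo (λ₀=-121.5°): φ=39.29853400°, λ−λ₀=-34.19496700°
convergence γ = -34.19496700°

-34.19496700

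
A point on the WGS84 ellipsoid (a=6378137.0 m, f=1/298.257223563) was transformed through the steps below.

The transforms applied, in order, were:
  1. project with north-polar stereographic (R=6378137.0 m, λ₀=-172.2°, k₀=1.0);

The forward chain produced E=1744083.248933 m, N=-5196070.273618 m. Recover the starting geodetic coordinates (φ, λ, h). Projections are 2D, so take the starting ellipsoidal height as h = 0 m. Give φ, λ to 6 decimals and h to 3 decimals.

φ=43.496688°, λ=-153.645452°, h=0.000 m

start: E=1744083.2489, N=-5196070.2736 m
→ stereo⁻¹: φ=43.49668800°, λ=-153.64545200°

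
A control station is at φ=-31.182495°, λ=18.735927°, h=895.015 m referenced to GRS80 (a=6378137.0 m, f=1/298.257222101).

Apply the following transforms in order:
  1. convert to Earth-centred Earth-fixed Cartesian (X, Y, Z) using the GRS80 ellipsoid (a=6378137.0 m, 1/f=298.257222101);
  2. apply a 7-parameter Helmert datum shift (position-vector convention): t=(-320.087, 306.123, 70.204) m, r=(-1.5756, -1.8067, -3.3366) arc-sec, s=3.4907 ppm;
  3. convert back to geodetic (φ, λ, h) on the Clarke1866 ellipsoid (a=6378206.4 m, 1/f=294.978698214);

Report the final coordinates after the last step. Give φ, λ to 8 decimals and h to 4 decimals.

start: φ=-31.182495°, λ=18.735927°, h=895.015 m
→ ECEF (a=6378137.000, f=1/298.257222101): X=5172855.3965, Y=1754530.9499, Z=-3283683.7160
→ Helmert 7p (PV): X=5172610.5106, Y=1754734.4363, Z=-3283593.0669
→ geod (Bowring, a=6378206.400): φ=-31.18447117°, λ=18.73877349°, h=699.8269 m

φ=-31.18447117°, λ=18.73877349°, h=699.8269 m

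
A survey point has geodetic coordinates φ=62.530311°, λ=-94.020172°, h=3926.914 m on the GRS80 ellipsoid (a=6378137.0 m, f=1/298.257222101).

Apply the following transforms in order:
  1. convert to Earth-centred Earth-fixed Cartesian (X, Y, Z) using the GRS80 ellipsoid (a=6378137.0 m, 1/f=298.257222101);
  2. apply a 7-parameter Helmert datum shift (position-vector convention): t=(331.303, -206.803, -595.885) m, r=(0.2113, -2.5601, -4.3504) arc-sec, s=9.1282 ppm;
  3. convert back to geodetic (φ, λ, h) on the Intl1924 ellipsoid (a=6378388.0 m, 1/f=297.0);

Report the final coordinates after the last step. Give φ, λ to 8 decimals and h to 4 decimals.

start: φ=62.530311°, λ=-94.020172°, h=3926.914 m
→ ECEF (a=6378137.000, f=1/298.257222101): X=-206936.6351, Y=-2944434.2480, Z=5639504.7250
→ Helmert 7p (PV): X=-206739.3202, Y=-2944669.3410, Z=5638954.7337
→ geod (Bowring, a=6378388.000): φ=62.52695213°, λ=-94.01603170°, h=3361.6172 m

φ=62.52695213°, λ=-94.01603170°, h=3361.6172 m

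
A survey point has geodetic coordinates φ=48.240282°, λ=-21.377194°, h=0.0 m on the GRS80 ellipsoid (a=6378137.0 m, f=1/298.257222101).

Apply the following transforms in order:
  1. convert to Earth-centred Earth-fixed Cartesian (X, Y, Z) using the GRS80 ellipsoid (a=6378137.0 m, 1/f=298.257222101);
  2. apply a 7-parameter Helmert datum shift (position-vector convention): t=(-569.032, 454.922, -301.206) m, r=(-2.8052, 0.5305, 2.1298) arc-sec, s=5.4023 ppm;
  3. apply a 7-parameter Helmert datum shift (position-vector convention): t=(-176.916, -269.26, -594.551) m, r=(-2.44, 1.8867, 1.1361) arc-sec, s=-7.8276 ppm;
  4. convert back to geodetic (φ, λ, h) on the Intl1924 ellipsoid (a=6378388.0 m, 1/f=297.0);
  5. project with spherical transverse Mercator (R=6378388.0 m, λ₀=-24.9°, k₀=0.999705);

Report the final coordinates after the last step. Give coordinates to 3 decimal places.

start: φ=48.240282°, λ=-21.377194°, h=0.000 m
→ ECEF (a=6378137.000, f=1/298.257222101): X=3963028.7106, Y=-1551274.5421, Z=4734712.2044
→ Helmert 7p (PV): X=3962509.2834, Y=-1550722.6874, Z=4734447.4815
→ Helmert 7p (PV): X=3962353.1972, Y=-1550901.9783, Z=4733797.9704
→ geod (Bowring, a=6378388.000): φ=48.24075386°, λ=-21.37583800°, h=-1391.5922 m
→ tm (R=6378388.0, λ₀=-24.9°): E=261192.3911, N=5374758.8236

E=261192.391 m, N=5374758.824 m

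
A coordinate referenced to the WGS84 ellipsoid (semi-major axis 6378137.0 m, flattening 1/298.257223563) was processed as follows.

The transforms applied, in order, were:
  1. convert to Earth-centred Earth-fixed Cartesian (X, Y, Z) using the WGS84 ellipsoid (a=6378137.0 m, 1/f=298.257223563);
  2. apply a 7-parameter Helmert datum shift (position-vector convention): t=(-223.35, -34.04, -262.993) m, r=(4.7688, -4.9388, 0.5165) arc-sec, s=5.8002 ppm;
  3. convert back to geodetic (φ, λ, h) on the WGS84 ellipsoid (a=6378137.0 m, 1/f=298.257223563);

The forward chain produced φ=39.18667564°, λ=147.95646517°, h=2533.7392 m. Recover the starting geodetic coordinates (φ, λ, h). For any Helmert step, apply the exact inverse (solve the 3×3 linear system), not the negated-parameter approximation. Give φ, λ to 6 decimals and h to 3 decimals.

φ=39.189947°, λ=147.953118°, h=2530.384 m

start: φ=39.186676°, λ=147.956465°, h=2533.739 m
→ ECEF (a=6378137.000, f=1/298.257223563): X=-4197727.9358, Y=2627468.5799, Z=4010002.4318
→ Helmert⁻¹: X=-4197377.6379, Y=2627590.6073, Z=4010281.9171
→ geod (Bowring, a=6378137.000): φ=39.18994700°, λ=147.95311800°, h=2530.3840 m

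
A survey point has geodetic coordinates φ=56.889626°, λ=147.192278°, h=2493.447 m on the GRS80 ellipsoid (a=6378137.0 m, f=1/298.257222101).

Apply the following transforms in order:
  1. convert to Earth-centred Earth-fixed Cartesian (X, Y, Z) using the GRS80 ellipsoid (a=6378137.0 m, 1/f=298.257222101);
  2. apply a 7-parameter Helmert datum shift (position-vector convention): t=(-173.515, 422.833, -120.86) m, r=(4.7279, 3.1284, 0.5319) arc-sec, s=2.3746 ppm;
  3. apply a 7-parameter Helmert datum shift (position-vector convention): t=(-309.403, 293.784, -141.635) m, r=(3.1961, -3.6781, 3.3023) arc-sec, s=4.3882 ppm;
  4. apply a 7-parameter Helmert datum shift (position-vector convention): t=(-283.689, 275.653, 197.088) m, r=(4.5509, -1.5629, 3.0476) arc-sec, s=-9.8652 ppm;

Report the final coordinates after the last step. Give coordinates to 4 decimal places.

X=-2937268.5511 m, Y=1893503.1584 m, Z=5321287.0133 m

start: φ=56.889626°, λ=147.192278°, h=2493.447 m
→ ECEF (a=6378137.000, f=1/298.257222101): X=-2936393.3919, Y=1892936.5706, Z=5321284.5089
→ Helmert 7p (PV): X=-2936498.0533, Y=1893234.3543, Z=5321264.2100
→ Helmert 7p (PV): X=-2936945.5419, Y=1893406.9786, Z=5321122.8981
→ Helmert 7p (PV): X=-2937268.5511, Y=1893503.1584, Z=5321287.0133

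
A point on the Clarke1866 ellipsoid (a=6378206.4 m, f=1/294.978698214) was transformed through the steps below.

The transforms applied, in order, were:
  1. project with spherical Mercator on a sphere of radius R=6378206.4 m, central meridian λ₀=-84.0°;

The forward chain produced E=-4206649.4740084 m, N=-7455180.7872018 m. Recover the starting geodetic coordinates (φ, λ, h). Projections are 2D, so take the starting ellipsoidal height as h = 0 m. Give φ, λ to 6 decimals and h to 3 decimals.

φ=-55.477518°, λ=-121.788564°, h=0.000 m

start: E=-4206649.4740, N=-7455180.7872 m
→ merc⁻¹: φ=-55.47751800°, λ=-121.78856400°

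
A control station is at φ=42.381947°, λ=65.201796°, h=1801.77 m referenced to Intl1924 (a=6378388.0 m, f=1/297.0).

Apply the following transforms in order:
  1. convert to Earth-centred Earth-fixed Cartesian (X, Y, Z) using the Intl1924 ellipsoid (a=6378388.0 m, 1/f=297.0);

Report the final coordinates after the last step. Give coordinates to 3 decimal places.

start: φ=42.381947°, λ=65.201796°, h=1801.770 m
→ ECEF (a=6378388.000, f=1/297.0): X=1979701.7030, Y=4284819.7701, Z=4278325.8787

X=1979701.703 m, Y=4284819.770 m, Z=4278325.879 m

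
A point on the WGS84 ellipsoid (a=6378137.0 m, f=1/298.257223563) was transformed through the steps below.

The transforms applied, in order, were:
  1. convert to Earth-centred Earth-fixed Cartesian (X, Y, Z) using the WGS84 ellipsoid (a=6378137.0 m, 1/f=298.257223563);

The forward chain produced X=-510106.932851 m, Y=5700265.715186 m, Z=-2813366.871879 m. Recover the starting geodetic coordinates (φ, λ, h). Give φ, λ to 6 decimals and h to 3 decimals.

start: X=-510106.9329, Y=5700265.7152, Z=-2813366.8719 m
→ geod (Bowring, a=6378137.000): φ=-26.33067300°, λ=95.11367900°, h=3209.8640 m

φ=-26.330673°, λ=95.113679°, h=3209.864 m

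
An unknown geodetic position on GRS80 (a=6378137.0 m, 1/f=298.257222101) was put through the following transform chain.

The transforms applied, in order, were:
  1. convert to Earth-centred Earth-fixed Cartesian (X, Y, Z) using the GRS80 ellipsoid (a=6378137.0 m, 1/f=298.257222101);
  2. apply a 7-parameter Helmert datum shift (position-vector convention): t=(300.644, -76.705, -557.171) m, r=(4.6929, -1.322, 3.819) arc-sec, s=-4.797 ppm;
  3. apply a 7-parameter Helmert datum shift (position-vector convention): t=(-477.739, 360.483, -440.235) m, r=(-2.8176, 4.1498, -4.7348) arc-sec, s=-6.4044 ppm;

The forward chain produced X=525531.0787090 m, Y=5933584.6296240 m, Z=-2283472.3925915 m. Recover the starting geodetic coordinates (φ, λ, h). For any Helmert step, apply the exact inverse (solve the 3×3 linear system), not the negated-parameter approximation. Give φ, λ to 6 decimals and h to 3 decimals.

start: X=525531.0787, Y=5933584.6296, Z=-2283472.3926 m
→ Helmert⁻¹: X=525921.9180, Y=5933305.4035, Z=-2282955.1486
→ Helmert⁻¹: X=525719.0222, Y=5933348.9053, Z=-2282547.2903
→ geod (Bowring, a=6378137.000): φ=-21.09550900°, λ=84.93658200°, h=3565.3620 m

φ=-21.095509°, λ=84.936582°, h=3565.362 m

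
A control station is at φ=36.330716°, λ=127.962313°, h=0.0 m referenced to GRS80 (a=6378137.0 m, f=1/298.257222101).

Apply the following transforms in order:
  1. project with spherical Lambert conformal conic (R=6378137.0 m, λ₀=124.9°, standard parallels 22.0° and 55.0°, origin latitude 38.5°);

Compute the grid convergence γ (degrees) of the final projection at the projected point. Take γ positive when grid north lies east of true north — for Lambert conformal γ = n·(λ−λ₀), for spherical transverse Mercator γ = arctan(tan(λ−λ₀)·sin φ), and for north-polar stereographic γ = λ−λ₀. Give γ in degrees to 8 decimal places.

start: φ=36.330716°, λ=127.962313°, h=0.000 m
→ into lcc (λ₀=124.9°): φ=36.33071600°, λ−λ₀=3.06231300°
convergence γ = 1.93396310°

1.93396310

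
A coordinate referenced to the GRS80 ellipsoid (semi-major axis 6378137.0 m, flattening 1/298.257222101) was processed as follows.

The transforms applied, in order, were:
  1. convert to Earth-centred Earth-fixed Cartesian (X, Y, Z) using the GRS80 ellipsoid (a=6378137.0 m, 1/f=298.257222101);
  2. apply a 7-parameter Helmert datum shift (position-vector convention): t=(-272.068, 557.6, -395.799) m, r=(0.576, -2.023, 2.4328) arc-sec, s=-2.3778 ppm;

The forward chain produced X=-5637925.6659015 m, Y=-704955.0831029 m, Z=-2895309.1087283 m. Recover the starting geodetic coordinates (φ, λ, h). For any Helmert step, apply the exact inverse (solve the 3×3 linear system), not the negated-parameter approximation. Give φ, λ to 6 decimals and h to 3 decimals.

φ=-27.155167°, λ=-172.867549°, h=2933.058 m

start: X=-5637925.6659, Y=-704955.0831, Z=-2895309.1087 m
→ Helmert⁻¹: X=-5637703.7159, Y=-705455.9505, Z=-2894862.9299
→ geod (Bowring, a=6378137.000): φ=-27.15516700°, λ=-172.86754900°, h=2933.0580 m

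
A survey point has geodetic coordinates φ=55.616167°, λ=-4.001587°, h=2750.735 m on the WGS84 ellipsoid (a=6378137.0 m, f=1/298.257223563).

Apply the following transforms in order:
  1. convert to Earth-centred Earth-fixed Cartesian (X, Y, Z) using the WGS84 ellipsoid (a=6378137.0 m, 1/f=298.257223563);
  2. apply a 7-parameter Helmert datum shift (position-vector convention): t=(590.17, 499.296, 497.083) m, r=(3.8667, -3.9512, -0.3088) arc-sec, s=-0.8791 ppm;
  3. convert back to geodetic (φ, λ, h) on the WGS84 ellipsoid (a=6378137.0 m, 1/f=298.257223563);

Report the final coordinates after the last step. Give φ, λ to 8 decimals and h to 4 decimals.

φ=55.61560086°, λ=-3.99478539°, h=3468.5369 m

start: φ=55.616167°, λ=-4.001587°, h=2750.735 m
→ ECEF (a=6378137.000, f=1/298.257223563): X=3602939.7861, Y=-252042.3766, Z=5242696.5594
→ Helmert 7p (PV): X=3603425.9826, Y=-251646.5340, Z=5243253.3264
→ geod (Bowring, a=6378137.000): φ=55.61560086°, λ=-3.99478539°, h=3468.5369 m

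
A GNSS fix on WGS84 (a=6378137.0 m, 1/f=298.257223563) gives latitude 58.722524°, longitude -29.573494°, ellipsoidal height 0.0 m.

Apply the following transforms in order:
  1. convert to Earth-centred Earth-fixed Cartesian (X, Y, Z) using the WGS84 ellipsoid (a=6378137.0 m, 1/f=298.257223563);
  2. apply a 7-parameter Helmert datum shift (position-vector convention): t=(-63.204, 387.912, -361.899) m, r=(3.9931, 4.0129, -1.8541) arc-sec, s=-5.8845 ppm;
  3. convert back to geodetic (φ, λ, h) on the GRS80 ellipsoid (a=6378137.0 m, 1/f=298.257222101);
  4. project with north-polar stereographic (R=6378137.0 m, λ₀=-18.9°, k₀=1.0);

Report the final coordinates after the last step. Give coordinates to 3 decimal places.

E=-661154.709 m, N=-3509333.965 m

start: φ=58.722524°, λ=-29.573494°, h=0.000 m
→ ECEF (a=6378137.000, f=1/298.257223563): X=2887087.9074, Y=-1638328.0255, Z=5427952.9014
→ Helmert 7p (PV): X=2887098.5883, Y=-1638061.5041, Z=5427471.1770
→ geod (Bowring, a=6378137.000): φ=58.72121653°, λ=-29.56940197°, h=-475.1757 m
→ stereo (R=6378137.0, λ₀=-18.9°): E=-661154.7091, N=-3509333.9651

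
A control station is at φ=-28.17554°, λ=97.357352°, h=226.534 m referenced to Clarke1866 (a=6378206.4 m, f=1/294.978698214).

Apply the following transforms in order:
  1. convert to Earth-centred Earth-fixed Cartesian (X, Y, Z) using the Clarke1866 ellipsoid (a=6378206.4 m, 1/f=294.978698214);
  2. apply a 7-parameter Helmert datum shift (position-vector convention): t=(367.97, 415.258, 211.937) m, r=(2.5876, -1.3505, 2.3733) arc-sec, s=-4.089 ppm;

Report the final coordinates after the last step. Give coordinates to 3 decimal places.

start: φ=-28.175540°, λ=97.357352°, h=226.534 m
→ ECEF (a=6378206.400, f=1/294.978698214): X=-720562.1964, Y=5580540.9338, Z=-2993608.1731
→ Helmert 7p (PV): X=-720235.8897, Y=5580962.6370, Z=-2993318.7052

X=-720235.890 m, Y=5580962.637 m, Z=-2993318.705 m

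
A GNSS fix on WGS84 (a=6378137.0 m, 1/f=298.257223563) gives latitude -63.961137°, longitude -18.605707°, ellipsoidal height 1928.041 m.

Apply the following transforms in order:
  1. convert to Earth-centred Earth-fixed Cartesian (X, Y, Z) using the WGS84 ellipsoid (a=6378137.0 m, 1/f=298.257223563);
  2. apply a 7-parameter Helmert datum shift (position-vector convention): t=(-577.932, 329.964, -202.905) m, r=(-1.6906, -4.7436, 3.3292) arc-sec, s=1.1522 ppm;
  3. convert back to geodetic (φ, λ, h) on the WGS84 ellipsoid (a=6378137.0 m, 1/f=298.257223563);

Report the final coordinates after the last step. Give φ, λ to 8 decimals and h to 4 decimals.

φ=-63.96580433°, λ=-18.60221357°, h=1830.6370 m

start: φ=-63.961137°, λ=-18.605707°, h=1928.041 m
→ ECEF (a=6378137.000, f=1/298.257223563): X=2661549.5415, Y=-896005.5220, Z=-5709546.7836
→ Helmert 7p (PV): X=2661120.4442, Y=-895680.4288, Z=-5709687.7139
→ geod (Bowring, a=6378137.000): φ=-63.96580433°, λ=-18.60221357°, h=1830.6370 m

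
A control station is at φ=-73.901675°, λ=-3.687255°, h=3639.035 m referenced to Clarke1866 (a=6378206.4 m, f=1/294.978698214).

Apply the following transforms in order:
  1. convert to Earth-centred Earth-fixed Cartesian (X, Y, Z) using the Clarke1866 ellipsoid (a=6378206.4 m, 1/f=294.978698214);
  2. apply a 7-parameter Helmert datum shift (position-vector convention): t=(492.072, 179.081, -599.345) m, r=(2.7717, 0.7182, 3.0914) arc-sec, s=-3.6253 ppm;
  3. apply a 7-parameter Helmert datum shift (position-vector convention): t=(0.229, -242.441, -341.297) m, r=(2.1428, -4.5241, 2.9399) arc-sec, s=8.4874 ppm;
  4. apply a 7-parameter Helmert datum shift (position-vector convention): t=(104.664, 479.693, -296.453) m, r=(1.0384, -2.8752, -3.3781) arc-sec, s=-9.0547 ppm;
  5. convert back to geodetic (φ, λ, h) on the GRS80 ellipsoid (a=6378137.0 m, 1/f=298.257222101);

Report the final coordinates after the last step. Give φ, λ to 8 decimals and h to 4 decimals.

φ=-73.89697742°, λ=-3.66578779°, h=4808.2321 m

start: φ=-73.901675°, λ=-3.687255°, h=3639.035 m
→ ECEF (a=6378206.400, f=1/294.978698214): X=1771476.6572, Y=-114160.5633, Z=-6109221.6645
→ Helmert 7p (PV): X=1771942.7463, Y=-113872.4256, Z=-6109806.5639
→ Helmert 7p (PV): X=1772093.6478, Y=-114027.1045, Z=-6110162.0351
→ Helmert 7p (PV): X=1772265.5696, Y=-113544.6411, Z=-6110379.0348
→ geod (Bowring, a=6378137.000): φ=-73.89697742°, λ=-3.66578779°, h=4808.2321 m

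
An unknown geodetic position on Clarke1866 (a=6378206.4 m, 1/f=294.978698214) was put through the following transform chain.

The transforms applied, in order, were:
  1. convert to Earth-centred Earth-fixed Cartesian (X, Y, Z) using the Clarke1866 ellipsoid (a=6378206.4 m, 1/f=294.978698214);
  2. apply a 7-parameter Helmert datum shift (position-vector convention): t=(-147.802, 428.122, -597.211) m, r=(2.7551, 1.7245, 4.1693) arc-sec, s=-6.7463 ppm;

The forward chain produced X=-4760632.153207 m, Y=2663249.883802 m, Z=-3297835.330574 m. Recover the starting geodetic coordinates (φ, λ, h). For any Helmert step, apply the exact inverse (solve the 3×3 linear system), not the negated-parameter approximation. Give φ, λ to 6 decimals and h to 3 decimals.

φ=-31.325673°, λ=150.778226°, h=1388.832 m

start: X=-4760632.1532, Y=2663249.8838, Z=-3297835.3306 m
→ Helmert⁻¹: X=-4760435.0734, Y=2662891.9075, Z=-3297335.7325
→ geod (Bowring, a=6378206.400): φ=-31.32567300°, λ=150.77822600°, h=1388.8320 m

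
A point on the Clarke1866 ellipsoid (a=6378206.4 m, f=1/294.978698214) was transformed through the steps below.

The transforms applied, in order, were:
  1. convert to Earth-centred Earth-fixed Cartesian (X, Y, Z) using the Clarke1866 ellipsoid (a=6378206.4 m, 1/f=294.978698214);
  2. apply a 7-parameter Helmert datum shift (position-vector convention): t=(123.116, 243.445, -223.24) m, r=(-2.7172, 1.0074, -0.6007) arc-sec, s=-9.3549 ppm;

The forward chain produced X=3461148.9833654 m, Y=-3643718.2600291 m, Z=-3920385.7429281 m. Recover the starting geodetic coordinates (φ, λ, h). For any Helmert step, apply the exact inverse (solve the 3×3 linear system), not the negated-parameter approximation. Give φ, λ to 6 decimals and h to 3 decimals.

start: X=3461148.9834, Y=-3643718.2600, Z=-3920385.7429 m
→ Helmert⁻¹: X=3461088.0038, Y=-3643934.0720, Z=-3920230.2748
→ geod (Bowring, a=6378206.400): φ=-38.14444400°, λ=-46.47416800°, h=3819.8490 m

φ=-38.144444°, λ=-46.474168°, h=3819.849 m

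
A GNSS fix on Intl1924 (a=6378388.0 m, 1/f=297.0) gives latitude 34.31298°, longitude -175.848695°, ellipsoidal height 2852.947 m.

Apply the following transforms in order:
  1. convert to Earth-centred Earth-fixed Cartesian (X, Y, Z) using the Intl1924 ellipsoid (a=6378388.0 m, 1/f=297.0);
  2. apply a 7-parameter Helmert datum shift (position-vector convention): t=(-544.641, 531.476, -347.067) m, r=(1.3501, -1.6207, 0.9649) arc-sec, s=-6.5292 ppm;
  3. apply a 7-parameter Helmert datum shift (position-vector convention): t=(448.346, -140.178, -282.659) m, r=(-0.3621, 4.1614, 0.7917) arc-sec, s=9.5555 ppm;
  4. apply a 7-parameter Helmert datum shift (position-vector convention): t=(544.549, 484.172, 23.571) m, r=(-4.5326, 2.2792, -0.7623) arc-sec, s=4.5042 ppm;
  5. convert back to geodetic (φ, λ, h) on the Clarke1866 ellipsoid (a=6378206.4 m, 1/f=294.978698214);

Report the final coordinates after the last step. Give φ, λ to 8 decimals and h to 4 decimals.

start: φ=34.312980°, λ=-175.848695°, h=2852.947 m
→ ECEF (a=6378388.000, f=1/297.0): X=-5262510.6108, Y=-381958.2373, Z=3576838.6196
→ Helmert 7p (PV): X=-5263047.2095, Y=-381472.2971, Z=3576424.3493
→ Helmert 7p (PV): X=-5262575.5351, Y=-381630.0429, Z=3576282.7177
→ Helmert 7p (PV): X=-5262016.5826, Y=-381049.5527, Z=3576388.9343
→ geod (Bowring, a=6378206.400): φ=34.31369798°, λ=-175.85814914°, h=2366.2592 m

φ=34.31369798°, λ=-175.85814914°, h=2366.2592 m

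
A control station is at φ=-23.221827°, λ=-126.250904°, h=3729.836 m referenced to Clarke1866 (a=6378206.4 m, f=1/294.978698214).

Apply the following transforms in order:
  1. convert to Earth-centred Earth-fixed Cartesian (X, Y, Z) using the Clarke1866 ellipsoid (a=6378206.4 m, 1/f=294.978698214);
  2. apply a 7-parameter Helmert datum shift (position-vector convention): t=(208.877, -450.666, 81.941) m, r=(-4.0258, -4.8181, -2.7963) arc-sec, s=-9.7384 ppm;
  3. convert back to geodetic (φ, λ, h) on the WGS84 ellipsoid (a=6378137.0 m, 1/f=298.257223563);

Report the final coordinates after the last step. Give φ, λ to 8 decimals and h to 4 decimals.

φ=-23.21863193°, λ=-126.24669239°, h=3888.4045 m

start: φ=-23.221827°, λ=-126.250904°, h=3729.836 m
→ ECEF (a=6378206.400, f=1/294.978698214): X=-3469874.5878, Y=-4732155.2467, Z=-2500639.5291
→ Helmert 7p (PV): X=-3469637.6608, Y=-4732561.5951, Z=-2500521.9277
→ geod (Bowring, a=6378137.000): φ=-23.21863193°, λ=-126.24669239°, h=3888.4045 m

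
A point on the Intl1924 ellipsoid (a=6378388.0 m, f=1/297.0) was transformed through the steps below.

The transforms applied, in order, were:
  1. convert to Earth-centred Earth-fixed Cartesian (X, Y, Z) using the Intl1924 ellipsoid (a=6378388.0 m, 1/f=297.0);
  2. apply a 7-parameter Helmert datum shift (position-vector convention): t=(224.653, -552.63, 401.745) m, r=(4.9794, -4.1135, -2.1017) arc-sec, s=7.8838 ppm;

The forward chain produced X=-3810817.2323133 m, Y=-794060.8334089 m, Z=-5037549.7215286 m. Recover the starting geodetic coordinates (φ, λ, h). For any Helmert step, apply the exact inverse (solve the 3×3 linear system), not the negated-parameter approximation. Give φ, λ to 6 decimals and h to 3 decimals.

start: X=-3810817.2323, Y=-794060.8334, Z=-5037549.7215 m
→ Helmert⁻¹: X=-3811104.2214, Y=-793662.3972, Z=-5037816.5849
→ geod (Bowring, a=6378388.000): φ=-52.49247600°, λ=-168.23628800°, h=1716.8790 m

φ=-52.492476°, λ=-168.236288°, h=1716.879 m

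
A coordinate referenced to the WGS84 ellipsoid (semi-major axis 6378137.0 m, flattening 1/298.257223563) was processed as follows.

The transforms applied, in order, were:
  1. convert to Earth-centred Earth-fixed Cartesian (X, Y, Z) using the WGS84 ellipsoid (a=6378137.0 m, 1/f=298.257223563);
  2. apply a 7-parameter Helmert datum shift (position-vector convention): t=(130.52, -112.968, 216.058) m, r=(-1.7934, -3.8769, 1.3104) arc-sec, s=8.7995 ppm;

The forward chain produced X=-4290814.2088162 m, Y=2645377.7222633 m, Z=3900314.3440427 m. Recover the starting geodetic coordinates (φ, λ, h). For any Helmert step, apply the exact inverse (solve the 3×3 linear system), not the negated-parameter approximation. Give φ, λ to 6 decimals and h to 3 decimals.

start: X=-4290814.2088, Y=2645377.7223, Z=3900314.3440 m
→ Helmert⁻¹: X=-4290816.8578, Y=2645460.7604, Z=3900167.6179
→ geod (Bowring, a=6378137.000): φ=37.91620600°, λ=148.34450200°, h=3347.2980 m

φ=37.916206°, λ=148.344502°, h=3347.298 m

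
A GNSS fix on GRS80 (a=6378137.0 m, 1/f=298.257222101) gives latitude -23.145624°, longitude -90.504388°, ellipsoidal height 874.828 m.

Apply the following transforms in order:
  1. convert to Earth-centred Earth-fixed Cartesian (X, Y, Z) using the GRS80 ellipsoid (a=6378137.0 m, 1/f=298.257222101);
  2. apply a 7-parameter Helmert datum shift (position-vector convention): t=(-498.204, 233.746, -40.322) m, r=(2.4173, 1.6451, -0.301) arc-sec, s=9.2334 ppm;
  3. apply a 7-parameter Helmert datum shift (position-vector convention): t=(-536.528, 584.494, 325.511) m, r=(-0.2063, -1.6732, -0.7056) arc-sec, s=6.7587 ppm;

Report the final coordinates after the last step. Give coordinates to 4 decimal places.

X=-52725.7716 m, Y=-5867614.0321 m, Z=-2491717.8585 m

start: φ=-23.145624°, λ=-90.504388°, h=874.828 m
→ ECEF (a=6378137.000, f=1/298.257222101): X=-51661.9125, Y=-5868365.3913, Z=-2491900.2794
→ Helmert 7p (PV): X=-52189.0320, Y=-5868156.5510, Z=-2492031.9725
→ Helmert 7p (PV): X=-52725.7716, Y=-5867614.0321, Z=-2491717.8585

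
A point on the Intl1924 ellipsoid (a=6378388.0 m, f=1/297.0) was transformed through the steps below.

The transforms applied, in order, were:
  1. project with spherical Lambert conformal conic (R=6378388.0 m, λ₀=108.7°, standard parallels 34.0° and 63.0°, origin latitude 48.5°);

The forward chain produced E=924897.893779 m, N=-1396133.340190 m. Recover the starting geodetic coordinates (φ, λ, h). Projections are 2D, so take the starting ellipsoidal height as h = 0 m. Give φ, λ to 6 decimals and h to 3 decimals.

start: E=924897.8938, N=-1396133.3402 m
→ lcc⁻¹: φ=35.09712800°, λ=118.93063700°

φ=35.097128°, λ=118.930637°, h=0.000 m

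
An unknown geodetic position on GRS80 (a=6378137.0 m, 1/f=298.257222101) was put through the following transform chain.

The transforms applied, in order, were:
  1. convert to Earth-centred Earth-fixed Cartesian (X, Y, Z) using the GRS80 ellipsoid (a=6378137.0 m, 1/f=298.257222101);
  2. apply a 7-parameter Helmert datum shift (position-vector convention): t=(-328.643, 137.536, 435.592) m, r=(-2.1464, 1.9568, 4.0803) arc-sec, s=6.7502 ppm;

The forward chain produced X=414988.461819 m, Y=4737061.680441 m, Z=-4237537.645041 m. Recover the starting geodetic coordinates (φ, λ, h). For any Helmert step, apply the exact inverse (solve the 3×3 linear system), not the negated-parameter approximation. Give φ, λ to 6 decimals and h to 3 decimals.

φ=-41.899541°, λ=84.987748°, h=877.877 m

start: X=414988.4618, Y=4737061.6804, Z=-4237537.6450 m
→ Helmert⁻¹: X=415448.2108, Y=4736928.0508, Z=-4237891.3961
→ geod (Bowring, a=6378137.000): φ=-41.89954100°, λ=84.98774800°, h=877.8770 m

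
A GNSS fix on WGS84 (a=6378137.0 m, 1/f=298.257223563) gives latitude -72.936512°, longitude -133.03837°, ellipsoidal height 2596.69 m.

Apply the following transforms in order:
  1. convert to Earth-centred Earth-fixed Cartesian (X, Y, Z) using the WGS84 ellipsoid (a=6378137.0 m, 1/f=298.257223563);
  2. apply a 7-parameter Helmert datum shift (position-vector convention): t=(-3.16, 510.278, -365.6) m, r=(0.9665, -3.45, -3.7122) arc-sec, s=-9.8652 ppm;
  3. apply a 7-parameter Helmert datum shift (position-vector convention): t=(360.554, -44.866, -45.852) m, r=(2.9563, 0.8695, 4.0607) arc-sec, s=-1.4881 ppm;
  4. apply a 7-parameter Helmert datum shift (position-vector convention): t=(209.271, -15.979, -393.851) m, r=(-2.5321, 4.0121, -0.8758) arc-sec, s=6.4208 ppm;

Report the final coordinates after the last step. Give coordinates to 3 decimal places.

X=-1281224.510 m, Y=-1372165.910 m, Z=-6078425.019 m

start: φ=-72.936512°, λ=-133.038370°, h=2596.690 m
→ ECEF (a=6378137.000, f=1/298.257223563): X=-1281751.7892, Y=-1372666.3692, Z=-6077649.3253
→ Helmert 7p (PV): X=-1281665.3542, Y=-1372091.0038, Z=-6077982.8384
→ Helmert 7p (PV): X=-1281301.5023, Y=-1372071.9471, Z=-6078033.9085
→ Helmert 7p (PV): X=-1281224.5100, Y=-1372165.9097, Z=-6078425.0187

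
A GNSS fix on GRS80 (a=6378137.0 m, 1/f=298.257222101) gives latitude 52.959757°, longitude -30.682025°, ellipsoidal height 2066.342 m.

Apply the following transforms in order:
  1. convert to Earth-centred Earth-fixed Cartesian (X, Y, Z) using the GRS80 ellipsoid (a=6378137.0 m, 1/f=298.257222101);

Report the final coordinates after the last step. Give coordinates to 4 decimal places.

start: φ=52.959757°, λ=-30.682025°, h=2066.342 m
→ ECEF (a=6378137.000, f=1/298.257222101): X=3312337.8968, Y=-1965317.0746, Z=5069496.4122

X=3312337.8968 m, Y=-1965317.0746 m, Z=5069496.4122 m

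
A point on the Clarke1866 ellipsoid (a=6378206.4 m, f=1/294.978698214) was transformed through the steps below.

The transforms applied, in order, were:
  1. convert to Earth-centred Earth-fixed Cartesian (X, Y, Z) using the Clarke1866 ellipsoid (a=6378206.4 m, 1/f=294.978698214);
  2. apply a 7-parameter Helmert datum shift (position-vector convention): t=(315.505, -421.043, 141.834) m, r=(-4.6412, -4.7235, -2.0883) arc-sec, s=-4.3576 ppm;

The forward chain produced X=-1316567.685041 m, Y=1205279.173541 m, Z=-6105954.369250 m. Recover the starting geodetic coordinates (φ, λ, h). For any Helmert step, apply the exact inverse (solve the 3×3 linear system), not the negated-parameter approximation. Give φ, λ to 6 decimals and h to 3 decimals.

start: X=-1316567.6850, Y=1205279.1735, Z=-6105954.3693 m
→ Helmert⁻¹: X=-1317040.9667, Y=1205829.5300, Z=-6106065.5182
→ geod (Bowring, a=6378206.400): φ=-73.80332900°, λ=137.52403900°, h=3533.1090 m

φ=-73.803329°, λ=137.524039°, h=3533.109 m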